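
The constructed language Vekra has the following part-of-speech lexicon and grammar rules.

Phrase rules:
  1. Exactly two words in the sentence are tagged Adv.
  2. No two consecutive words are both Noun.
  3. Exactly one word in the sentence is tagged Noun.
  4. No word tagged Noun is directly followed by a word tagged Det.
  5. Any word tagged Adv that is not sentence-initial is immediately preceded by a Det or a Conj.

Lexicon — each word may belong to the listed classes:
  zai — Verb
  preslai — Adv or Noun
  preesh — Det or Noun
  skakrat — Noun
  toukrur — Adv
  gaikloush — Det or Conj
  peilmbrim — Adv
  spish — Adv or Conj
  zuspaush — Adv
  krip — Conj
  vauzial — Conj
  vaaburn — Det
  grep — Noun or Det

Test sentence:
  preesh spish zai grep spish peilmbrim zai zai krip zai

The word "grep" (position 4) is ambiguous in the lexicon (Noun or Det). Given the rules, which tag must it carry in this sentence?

Noun

Candidates per position — 1:preesh {Det,Noun}; 2:spish {Adv,Conj}; 3:zai {Verb}; 4:grep {Noun,Det}; 5:spish {Adv,Conj}; 6:peilmbrim {Adv}; 7:zai {Verb}; 8:zai {Verb}; 9:krip {Conj}; 10:zai {Verb}.
Position 5: tagging it Adv would leave rule 5 unsatisfiable, so it must be Conj.
Position 2: tagging it Conj would leave rule 1 unsatisfiable, so it must be Adv.
Position 1: tagging it Noun would leave rule 5 unsatisfiable, so it must be Det.
Position 4: tagging it Det would leave rule 3 unsatisfiable, so it must be Noun.
That leaves exactly one tagging: Det Adv Verb Noun Conj Adv Verb Verb Conj Verb.
Checking: rule 1 ok; rule 2 ok; rule 3 ok; rule 4 ok; rule 5 ok.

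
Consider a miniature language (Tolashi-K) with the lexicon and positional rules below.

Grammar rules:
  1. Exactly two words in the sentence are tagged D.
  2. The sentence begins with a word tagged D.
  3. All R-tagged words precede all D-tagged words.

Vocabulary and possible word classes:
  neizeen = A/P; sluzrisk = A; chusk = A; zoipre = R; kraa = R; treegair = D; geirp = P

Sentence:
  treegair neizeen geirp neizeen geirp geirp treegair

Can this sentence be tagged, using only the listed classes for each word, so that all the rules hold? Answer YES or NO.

YES

Candidates per position — 1:treegair {D}; 2:neizeen {A,P}; 3:geirp {P}; 4:neizeen {A,P}; 5:geirp {P}; 6:geirp {P}; 7:treegair {D}.
One satisfying assignment: D P P P P P D.
Check: rule 1 satisfied; rule 2 satisfied; rule 3 satisfied.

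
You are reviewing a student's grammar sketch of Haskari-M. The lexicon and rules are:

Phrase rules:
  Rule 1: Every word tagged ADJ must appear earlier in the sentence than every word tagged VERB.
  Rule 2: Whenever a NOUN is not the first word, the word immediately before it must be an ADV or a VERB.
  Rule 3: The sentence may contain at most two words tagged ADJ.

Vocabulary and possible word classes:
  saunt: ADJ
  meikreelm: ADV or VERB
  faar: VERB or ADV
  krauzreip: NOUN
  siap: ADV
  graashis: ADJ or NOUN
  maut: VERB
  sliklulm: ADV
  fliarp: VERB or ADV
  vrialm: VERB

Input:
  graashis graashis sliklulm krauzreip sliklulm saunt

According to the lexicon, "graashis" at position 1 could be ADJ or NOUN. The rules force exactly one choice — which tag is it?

Candidates per position — 1:graashis {ADJ,NOUN}; 2:graashis {ADJ,NOUN}; 3:sliklulm {ADV}; 4:krauzreip {NOUN}; 5:sliklulm {ADV}; 6:saunt {ADJ}.
If word 2 were NOUN, no tagging could satisfy rule 2; so word 2 is ADJ.
If word 1 were ADJ, no tagging could satisfy rule 3; so word 1 is NOUN.
The only consistent sequence is: NOUN ADJ ADV NOUN ADV ADJ.
Rule-by-rule: rule 1 holds; rule 2 holds; rule 3 holds.

NOUN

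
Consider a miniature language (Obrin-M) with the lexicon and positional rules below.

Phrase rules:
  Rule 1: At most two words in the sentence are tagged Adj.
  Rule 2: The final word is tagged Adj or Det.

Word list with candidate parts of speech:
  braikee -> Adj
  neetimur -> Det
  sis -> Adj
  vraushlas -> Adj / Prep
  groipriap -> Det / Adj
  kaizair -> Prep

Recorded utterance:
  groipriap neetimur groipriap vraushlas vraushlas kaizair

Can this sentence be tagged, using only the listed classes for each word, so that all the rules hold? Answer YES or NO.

Candidates per position — 1:groipriap {Det,Adj}; 2:neetimur {Det}; 3:groipriap {Det,Adj}; 4:vraushlas {Adj,Prep}; 5:vraushlas {Adj,Prep}; 6:kaizair {Prep}.
Rule 2 cannot be satisfied by any choice of tags from the lexicon.
So there is no consistent tagging.

NO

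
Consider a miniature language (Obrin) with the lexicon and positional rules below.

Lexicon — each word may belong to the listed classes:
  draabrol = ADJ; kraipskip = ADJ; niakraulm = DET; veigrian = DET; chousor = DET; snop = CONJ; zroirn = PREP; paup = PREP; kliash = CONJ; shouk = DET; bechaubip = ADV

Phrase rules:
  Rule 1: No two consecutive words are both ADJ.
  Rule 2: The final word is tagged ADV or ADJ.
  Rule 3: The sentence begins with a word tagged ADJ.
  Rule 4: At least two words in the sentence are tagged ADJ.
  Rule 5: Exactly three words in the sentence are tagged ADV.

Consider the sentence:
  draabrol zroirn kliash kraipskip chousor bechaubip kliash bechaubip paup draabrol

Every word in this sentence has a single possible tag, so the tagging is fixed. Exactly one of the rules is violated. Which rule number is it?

Fixed tagging: ADJ PREP CONJ ADJ DET ADV CONJ ADV PREP ADJ.
Checking each rule: R1 holds, R2 holds, R3 holds, R4 holds, R5 violated.
Only rule 5 fails.

5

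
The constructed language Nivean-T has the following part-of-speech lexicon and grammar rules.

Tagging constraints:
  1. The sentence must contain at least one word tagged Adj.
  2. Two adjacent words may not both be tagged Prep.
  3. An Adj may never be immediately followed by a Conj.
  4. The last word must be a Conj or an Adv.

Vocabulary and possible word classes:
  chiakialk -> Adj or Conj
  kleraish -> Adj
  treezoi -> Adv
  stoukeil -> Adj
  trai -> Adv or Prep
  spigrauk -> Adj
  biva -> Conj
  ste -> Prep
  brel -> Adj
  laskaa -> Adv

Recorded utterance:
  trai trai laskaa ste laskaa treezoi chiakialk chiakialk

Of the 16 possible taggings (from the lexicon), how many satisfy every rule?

Candidates per position — 1:trai {Adv,Prep}; 2:trai {Adv,Prep}; 3:laskaa {Adv}; 4:ste {Prep}; 5:laskaa {Adv}; 6:treezoi {Adv}; 7:chiakialk {Adj,Conj}; 8:chiakialk {Adj,Conj}.
There are 16 candidate sequences in total.
Every candidate sequence violates at least one rule; no consistent tagging exists.
Count = 0.

0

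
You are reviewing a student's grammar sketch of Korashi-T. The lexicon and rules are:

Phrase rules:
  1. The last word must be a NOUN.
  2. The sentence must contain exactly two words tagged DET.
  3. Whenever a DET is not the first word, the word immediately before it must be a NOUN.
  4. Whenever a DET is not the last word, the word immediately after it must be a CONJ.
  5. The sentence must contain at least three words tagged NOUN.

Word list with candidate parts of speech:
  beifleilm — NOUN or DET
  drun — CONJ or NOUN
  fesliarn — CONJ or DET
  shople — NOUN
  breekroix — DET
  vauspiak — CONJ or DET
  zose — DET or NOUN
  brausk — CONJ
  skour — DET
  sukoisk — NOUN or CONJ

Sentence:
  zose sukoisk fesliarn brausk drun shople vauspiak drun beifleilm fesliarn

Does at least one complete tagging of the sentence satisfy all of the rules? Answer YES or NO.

Candidates per position — 1:zose {DET,NOUN}; 2:sukoisk {NOUN,CONJ}; 3:fesliarn {CONJ,DET}; 4:brausk {CONJ}; 5:drun {CONJ,NOUN}; 6:shople {NOUN}; 7:vauspiak {CONJ,DET}; 8:drun {CONJ,NOUN}; 9:beifleilm {NOUN,DET}; 10:fesliarn {CONJ,DET}.
Rule 1 cannot be satisfied by any choice of tags from the lexicon.
So there is no consistent tagging.

NO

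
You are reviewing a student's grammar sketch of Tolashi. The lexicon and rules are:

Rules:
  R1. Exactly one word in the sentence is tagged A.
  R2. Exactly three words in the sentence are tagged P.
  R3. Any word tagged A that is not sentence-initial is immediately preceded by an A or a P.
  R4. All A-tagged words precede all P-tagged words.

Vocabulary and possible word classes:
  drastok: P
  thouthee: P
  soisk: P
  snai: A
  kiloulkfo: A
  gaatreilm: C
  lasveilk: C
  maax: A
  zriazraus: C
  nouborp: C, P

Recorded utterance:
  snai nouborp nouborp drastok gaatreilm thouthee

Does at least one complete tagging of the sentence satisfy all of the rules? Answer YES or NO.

Candidates per position — 1:snai {A}; 2:nouborp {C,P}; 3:nouborp {C,P}; 4:drastok {P}; 5:gaatreilm {C}; 6:thouthee {P}.
One satisfying assignment: A C P P C P.
Checking: rule 1 holds; rule 2 holds; rule 3 holds; rule 4 holds.

YES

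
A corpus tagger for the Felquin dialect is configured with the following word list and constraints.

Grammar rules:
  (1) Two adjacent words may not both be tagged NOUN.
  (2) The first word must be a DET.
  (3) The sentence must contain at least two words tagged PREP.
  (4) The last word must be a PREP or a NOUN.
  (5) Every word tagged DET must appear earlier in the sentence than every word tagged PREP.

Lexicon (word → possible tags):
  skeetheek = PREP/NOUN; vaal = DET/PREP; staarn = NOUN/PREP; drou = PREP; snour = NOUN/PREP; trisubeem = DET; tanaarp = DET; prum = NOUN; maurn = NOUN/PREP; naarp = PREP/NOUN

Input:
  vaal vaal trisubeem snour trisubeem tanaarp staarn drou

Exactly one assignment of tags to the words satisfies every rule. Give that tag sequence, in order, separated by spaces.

Candidates per position — 1:vaal {DET,PREP}; 2:vaal {DET,PREP}; 3:trisubeem {DET}; 4:snour {NOUN,PREP}; 5:trisubeem {DET}; 6:tanaarp {DET}; 7:staarn {NOUN,PREP}; 8:drou {PREP}.
Position 1: tagging it PREP would leave rule 2 unsatisfiable, so it must be DET.
Position 2: tagging it PREP would leave rule 5 unsatisfiable, so it must be DET.
Position 4: tagging it PREP would leave rule 5 unsatisfiable, so it must be NOUN.
Position 7: tagging it NOUN would leave rule 3 unsatisfiable, so it must be PREP.
That leaves exactly one tagging: DET DET DET NOUN DET DET PREP PREP.
Check: rule 1 holds; rule 2 holds; rule 3 holds; rule 4 holds; rule 5 holds.

DET DET DET NOUN DET DET PREP PREP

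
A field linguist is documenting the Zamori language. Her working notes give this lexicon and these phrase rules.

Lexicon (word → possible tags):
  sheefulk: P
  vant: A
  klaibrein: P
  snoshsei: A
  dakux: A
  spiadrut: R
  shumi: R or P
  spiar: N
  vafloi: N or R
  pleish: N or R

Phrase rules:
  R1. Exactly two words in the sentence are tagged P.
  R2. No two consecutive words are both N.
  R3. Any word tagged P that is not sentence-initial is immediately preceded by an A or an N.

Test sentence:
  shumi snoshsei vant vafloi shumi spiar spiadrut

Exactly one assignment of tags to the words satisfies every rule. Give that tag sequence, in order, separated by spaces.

Candidates per position — 1:shumi {R,P}; 2:snoshsei {A}; 3:vant {A}; 4:vafloi {N,R}; 5:shumi {R,P}; 6:spiar {N}; 7:spiadrut {R}.
Position 1: R is ruled out by rule 1; that leaves P.
Position 5: R is ruled out by rule 1; that leaves P.
Position 4: R is ruled out by rule 3; that leaves N.
The only consistent sequence is: P A A N P N R.
Rule-by-rule: rule 1 holds; rule 2 holds; rule 3 holds.

P A A N P N R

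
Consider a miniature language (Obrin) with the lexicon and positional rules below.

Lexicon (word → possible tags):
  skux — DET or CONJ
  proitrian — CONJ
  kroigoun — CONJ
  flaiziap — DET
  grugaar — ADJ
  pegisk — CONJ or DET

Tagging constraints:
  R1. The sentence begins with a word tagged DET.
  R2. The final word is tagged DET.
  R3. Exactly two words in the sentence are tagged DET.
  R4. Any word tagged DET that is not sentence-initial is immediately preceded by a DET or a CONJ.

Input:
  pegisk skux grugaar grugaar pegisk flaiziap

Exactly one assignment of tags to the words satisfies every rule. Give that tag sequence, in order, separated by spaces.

DET CONJ ADJ ADJ CONJ DET

Candidates per position — 1:pegisk {CONJ,DET}; 2:skux {DET,CONJ}; 3:grugaar {ADJ}; 4:grugaar {ADJ}; 5:pegisk {CONJ,DET}; 6:flaiziap {DET}.
If word 1 were CONJ, no tagging could satisfy rule 1; so word 1 is DET.
If word 2 were DET, no tagging could satisfy rule 3; so word 2 is CONJ.
If word 5 were DET, no tagging could satisfy rule 3; so word 5 is CONJ.
That leaves exactly one tagging: DET CONJ ADJ ADJ CONJ DET.
Check: rule 1 holds; rule 2 holds; rule 3 holds; rule 4 holds.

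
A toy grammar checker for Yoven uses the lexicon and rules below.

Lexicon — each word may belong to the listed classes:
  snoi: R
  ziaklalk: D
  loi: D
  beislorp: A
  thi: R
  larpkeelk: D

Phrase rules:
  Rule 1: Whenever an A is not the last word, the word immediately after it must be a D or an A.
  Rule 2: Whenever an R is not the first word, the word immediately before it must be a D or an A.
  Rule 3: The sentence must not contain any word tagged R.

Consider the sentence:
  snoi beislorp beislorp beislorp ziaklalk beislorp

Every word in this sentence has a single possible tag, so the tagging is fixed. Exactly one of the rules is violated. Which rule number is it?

Fixed tagging: R A A A D A.
Applying the rules: R1 holds, R2 holds, R3 violated.
Only rule 3 fails.

3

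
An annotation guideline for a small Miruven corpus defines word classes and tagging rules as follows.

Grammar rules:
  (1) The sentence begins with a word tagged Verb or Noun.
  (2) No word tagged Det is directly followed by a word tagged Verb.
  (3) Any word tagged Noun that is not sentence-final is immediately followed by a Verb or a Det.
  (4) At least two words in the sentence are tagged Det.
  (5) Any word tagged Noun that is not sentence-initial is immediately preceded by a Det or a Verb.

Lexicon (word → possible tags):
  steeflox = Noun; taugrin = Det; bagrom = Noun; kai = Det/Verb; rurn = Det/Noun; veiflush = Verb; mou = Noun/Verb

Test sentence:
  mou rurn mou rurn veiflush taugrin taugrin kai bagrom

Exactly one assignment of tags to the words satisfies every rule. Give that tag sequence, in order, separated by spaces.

Verb Noun Verb Noun Verb Det Det Det Noun

Candidates per position — 1:mou {Noun,Verb}; 2:rurn {Det,Noun}; 3:mou {Noun,Verb}; 4:rurn {Det,Noun}; 5:veiflush {Verb}; 6:taugrin {Det}; 7:taugrin {Det}; 8:kai {Det,Verb}; 9:bagrom {Noun}.
Position 4: Det is ruled out by rule 2; that leaves Noun.
Position 8: Verb is ruled out by rule 2; that leaves Det.
Position 3: Noun is ruled out by rule 3; that leaves Verb.
Position 2: Det is ruled out by rule 2; that leaves Noun.
Position 1: Noun is ruled out by rule 3; that leaves Verb.
So the tagging must be: Verb Noun Verb Noun Verb Det Det Det Noun.
Rule-by-rule: rule 1 satisfied; rule 2 satisfied; rule 3 satisfied; rule 4 satisfied; rule 5 satisfied.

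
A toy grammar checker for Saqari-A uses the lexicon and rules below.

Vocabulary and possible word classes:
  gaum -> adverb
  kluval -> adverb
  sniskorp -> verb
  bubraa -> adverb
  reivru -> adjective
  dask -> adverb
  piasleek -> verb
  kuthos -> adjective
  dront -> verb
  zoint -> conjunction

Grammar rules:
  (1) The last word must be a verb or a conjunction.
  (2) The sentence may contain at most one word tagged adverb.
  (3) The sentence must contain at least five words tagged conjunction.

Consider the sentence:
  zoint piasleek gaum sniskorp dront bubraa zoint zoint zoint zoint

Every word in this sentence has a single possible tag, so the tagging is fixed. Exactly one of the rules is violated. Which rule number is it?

2

Fixed tagging: conjunction verb adverb verb verb adverb conjunction conjunction conjunction conjunction.
Checking each rule: R1 holds, R2 violated, R3 holds.
Only rule 2 fails.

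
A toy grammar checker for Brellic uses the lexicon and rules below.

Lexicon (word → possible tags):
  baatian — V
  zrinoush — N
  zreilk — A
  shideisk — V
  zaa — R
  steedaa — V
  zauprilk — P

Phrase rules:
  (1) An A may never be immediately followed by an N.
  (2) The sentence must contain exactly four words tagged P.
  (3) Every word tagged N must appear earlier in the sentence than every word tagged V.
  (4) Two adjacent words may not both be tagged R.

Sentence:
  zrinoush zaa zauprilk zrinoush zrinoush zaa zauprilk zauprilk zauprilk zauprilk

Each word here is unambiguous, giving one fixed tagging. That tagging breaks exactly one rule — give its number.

Fixed tagging: N R P N N R P P P P.
Checking each rule: R1 holds, R2 violated, R3 holds, R4 holds.
Only rule 2 fails.

2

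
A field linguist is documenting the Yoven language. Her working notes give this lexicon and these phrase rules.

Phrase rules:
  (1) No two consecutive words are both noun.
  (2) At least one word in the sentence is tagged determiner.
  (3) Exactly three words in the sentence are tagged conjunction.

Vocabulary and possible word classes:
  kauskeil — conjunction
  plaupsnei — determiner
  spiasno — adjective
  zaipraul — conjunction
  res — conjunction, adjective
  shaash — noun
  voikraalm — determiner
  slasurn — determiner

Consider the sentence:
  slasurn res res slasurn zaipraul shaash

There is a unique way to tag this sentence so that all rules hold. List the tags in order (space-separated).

determiner conjunction conjunction determiner conjunction noun

Candidates per position — 1:slasurn {determiner}; 2:res {conjunction,adjective}; 3:res {conjunction,adjective}; 4:slasurn {determiner}; 5:zaipraul {conjunction}; 6:shaash {noun}.
Position 2: tagging it adjective would leave rule 3 unsatisfiable, so it must be conjunction.
Position 3: tagging it adjective would leave rule 3 unsatisfiable, so it must be conjunction.
So the tagging must be: determiner conjunction conjunction determiner conjunction noun.
Check: rule 1 ✓; rule 2 ✓; rule 3 ✓.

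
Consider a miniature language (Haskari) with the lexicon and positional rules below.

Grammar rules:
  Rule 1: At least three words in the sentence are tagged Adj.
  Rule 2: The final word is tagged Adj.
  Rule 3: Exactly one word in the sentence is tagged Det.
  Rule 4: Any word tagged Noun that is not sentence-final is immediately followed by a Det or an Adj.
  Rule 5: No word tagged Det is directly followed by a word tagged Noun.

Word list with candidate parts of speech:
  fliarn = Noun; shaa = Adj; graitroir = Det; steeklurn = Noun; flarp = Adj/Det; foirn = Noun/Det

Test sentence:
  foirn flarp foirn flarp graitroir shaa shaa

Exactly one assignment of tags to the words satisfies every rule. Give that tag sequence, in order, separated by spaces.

Noun Adj Noun Adj Det Adj Adj

Candidates per position — 1:foirn {Noun,Det}; 2:flarp {Adj,Det}; 3:foirn {Noun,Det}; 4:flarp {Adj,Det}; 5:graitroir {Det}; 6:shaa {Adj}; 7:shaa {Adj}.
Position 1: Det is ruled out by rule 3; that leaves Noun.
Position 2: Det is ruled out by rule 3; that leaves Adj.
Position 3: Det is ruled out by rule 3; that leaves Noun.
Position 4: Det is ruled out by rule 3; that leaves Adj.
The only consistent sequence is: Noun Adj Noun Adj Det Adj Adj.
Checking: rule 1 ok; rule 2 ok; rule 3 ok; rule 4 ok; rule 5 ok.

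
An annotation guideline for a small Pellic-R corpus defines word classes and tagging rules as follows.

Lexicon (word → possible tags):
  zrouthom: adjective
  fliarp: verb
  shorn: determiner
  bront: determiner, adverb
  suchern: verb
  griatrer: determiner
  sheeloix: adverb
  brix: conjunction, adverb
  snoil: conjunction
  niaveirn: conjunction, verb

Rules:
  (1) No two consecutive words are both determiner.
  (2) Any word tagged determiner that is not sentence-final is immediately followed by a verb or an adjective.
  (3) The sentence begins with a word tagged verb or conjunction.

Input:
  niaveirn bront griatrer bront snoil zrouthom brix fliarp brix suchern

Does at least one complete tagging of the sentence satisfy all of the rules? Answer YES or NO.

Candidates per position — 1:niaveirn {conjunction,verb}; 2:bront {determiner,adverb}; 3:griatrer {determiner}; 4:bront {determiner,adverb}; 5:snoil {conjunction}; 6:zrouthom {adjective}; 7:brix {conjunction,adverb}; 8:fliarp {verb}; 9:brix {conjunction,adverb}; 10:suchern {verb}.
Rule 2 cannot be satisfied by any choice of tags from the lexicon.
So there is no consistent tagging.

NO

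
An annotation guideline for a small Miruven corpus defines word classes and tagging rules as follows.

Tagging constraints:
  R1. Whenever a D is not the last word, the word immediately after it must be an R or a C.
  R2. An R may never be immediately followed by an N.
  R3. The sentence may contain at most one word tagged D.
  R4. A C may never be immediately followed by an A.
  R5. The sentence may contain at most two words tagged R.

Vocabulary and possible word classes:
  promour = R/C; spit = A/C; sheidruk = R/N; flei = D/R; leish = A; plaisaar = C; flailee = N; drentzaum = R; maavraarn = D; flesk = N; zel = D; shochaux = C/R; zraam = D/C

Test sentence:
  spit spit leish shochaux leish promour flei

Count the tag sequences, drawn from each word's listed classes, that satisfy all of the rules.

Candidates per position — 1:spit {A,C}; 2:spit {A,C}; 3:leish {A}; 4:shochaux {C,R}; 5:leish {A}; 6:promour {R,C}; 7:flei {D,R}.
There are 32 candidate sequences in total.
The sequences that satisfy every rule: A A A R A R D; A A A R A C D; A A A R A C R.
Count = 3.

3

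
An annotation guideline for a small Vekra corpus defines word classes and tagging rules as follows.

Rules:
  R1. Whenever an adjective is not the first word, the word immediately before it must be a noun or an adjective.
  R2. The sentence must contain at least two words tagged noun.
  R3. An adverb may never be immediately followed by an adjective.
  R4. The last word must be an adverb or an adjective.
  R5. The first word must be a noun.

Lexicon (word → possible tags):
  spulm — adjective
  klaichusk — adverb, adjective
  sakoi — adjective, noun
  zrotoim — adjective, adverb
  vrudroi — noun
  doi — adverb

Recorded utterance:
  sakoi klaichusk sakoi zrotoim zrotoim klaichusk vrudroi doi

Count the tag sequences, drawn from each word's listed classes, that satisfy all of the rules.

Candidates per position — 1:sakoi {adjective,noun}; 2:klaichusk {adverb,adjective}; 3:sakoi {adjective,noun}; 4:zrotoim {adjective,adverb}; 5:zrotoim {adjective,adverb}; 6:klaichusk {adverb,adjective}; 7:vrudroi {noun}; 8:doi {adverb}.
There are 64 candidate sequences in total.
Checking each against the rules leaves 12 sequences.
Count = 12.

12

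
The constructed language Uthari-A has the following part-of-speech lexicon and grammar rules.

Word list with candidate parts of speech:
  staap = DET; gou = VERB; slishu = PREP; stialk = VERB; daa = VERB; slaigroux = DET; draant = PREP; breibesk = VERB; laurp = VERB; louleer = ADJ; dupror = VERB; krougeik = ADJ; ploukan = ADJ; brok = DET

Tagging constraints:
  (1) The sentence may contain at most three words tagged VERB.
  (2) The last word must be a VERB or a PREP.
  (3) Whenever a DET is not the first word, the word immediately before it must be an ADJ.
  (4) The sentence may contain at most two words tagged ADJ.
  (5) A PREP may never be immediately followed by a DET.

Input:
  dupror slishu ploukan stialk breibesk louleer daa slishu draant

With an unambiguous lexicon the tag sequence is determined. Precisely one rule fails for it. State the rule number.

Fixed tagging: VERB PREP ADJ VERB VERB ADJ VERB PREP PREP.
Applying the rules: R1 fails, R2 ok, R3 ok, R4 ok, R5 ok.
Only rule 1 fails.

1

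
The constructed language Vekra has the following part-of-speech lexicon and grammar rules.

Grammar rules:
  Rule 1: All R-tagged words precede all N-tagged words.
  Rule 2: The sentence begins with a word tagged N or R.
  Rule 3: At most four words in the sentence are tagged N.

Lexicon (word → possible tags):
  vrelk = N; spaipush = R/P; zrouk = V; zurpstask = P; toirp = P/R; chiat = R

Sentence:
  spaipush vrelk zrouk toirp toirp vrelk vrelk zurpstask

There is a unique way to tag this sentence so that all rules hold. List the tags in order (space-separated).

R N V P P N N P

Candidates per position — 1:spaipush {R,P}; 2:vrelk {N}; 3:zrouk {V}; 4:toirp {P,R}; 5:toirp {P,R}; 6:vrelk {N}; 7:vrelk {N}; 8:zurpstask {P}.
If word 1 were P, no tagging could satisfy rule 2; so word 1 is R.
If word 4 were R, no tagging could satisfy rule 1; so word 4 is P.
If word 5 were R, no tagging could satisfy rule 1; so word 5 is P.
So the tagging must be: R N V P P N N P.
Rule-by-rule: rule 1 satisfied; rule 2 satisfied; rule 3 satisfied.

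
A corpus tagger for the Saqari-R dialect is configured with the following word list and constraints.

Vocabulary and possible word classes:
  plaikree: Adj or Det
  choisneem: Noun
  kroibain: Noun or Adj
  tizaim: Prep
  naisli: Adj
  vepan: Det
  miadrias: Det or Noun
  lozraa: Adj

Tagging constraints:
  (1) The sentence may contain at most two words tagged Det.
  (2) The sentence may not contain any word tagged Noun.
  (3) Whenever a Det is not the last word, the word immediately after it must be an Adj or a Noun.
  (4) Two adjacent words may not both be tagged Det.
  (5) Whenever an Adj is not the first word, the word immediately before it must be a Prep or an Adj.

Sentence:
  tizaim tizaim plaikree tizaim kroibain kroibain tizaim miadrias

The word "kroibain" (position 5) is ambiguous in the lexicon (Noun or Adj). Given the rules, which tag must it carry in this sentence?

Candidates per position — 1:tizaim {Prep}; 2:tizaim {Prep}; 3:plaikree {Adj,Det}; 4:tizaim {Prep}; 5:kroibain {Noun,Adj}; 6:kroibain {Noun,Adj}; 7:tizaim {Prep}; 8:miadrias {Det,Noun}.
Word 3 cannot be Det — rule 3 would then fail for every completion. It is Adj.
Word 5 cannot be Noun — rule 2 would then fail for every completion. It is Adj.
Word 6 cannot be Noun — rule 2 would then fail for every completion. It is Adj.
Word 8 cannot be Noun — rule 2 would then fail for every completion. It is Det.
That leaves exactly one tagging: Prep Prep Adj Prep Adj Adj Prep Det.
Verifying each rule — rule 1 ok; rule 2 ok; rule 3 ok; rule 4 ok; rule 5 ok.

Adj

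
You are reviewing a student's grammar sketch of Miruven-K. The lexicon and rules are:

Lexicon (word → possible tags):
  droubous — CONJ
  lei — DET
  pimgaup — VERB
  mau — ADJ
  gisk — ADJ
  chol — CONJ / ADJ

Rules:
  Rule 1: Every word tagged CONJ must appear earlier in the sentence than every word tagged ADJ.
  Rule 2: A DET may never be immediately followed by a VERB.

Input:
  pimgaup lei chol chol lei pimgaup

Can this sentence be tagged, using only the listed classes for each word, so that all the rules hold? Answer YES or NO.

NO

Candidates per position — 1:pimgaup {VERB}; 2:lei {DET}; 3:chol {CONJ,ADJ}; 4:chol {CONJ,ADJ}; 5:lei {DET}; 6:pimgaup {VERB}.
Rule 2 cannot be satisfied by any choice of tags from the lexicon.
So there is no consistent tagging.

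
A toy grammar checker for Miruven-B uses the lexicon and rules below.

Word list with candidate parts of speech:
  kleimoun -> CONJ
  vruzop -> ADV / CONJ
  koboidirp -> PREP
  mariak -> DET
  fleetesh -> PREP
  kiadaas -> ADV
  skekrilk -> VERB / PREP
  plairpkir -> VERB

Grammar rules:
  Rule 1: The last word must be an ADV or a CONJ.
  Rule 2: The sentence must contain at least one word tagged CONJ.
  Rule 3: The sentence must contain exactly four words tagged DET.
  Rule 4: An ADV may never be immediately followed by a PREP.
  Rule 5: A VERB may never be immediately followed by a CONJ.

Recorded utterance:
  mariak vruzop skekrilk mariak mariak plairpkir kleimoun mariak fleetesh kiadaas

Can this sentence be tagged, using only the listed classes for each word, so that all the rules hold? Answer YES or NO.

NO

Candidates per position — 1:mariak {DET}; 2:vruzop {ADV,CONJ}; 3:skekrilk {VERB,PREP}; 4:mariak {DET}; 5:mariak {DET}; 6:plairpkir {VERB}; 7:kleimoun {CONJ}; 8:mariak {DET}; 9:fleetesh {PREP}; 10:kiadaas {ADV}.
Rule 5 cannot be satisfied by any choice of tags from the lexicon.
So there is no consistent tagging.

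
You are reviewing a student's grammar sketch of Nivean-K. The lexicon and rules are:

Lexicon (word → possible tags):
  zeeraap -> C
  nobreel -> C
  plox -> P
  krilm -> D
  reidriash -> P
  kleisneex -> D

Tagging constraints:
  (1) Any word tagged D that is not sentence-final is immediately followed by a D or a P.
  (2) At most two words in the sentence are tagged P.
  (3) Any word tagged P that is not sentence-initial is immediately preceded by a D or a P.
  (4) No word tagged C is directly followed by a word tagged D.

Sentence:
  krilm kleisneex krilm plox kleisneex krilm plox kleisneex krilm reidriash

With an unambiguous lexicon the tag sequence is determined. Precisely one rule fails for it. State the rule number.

2

Fixed tagging: D D D P D D P D D P.
Rule check: R1 pass, R2 fail, R3 pass, R4 pass.
Only rule 2 fails.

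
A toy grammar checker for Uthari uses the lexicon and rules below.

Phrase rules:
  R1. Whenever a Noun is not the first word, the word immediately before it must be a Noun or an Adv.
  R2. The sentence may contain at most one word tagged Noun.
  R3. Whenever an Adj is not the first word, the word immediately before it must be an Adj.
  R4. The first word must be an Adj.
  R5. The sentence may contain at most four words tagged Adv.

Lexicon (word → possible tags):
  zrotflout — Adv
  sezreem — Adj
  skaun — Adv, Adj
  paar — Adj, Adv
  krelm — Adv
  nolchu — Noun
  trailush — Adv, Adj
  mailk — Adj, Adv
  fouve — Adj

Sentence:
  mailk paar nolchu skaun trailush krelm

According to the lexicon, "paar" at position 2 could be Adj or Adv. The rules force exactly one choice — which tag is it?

Candidates per position — 1:mailk {Adj,Adv}; 2:paar {Adj,Adv}; 3:nolchu {Noun}; 4:skaun {Adv,Adj}; 5:trailush {Adv,Adj}; 6:krelm {Adv}.
Word 1 cannot be Adv — rule 4 would then fail for every completion. It is Adj.
Word 2 cannot be Adj — rule 1 would then fail for every completion. It is Adv.
Word 4 cannot be Adj — rule 3 would then fail for every completion. It is Adv.
Word 5 cannot be Adj — rule 3 would then fail for every completion. It is Adv.
The unique satisfying tagging is: Adj Adv Noun Adv Adv Adv.
Verifying each rule — rule 1 satisfied; rule 2 satisfied; rule 3 satisfied; rule 4 satisfied; rule 5 satisfied.

Adv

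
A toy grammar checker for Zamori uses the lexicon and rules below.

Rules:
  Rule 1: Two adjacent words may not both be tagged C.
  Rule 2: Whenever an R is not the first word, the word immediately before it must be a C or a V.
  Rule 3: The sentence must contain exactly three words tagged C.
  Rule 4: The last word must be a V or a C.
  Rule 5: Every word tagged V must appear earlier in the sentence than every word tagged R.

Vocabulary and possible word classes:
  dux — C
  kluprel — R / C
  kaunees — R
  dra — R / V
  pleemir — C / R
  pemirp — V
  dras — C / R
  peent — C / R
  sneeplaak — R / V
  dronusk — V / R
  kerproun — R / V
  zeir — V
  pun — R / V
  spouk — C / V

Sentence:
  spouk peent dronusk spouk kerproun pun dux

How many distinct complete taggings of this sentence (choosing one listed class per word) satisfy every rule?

Candidates per position — 1:spouk {C,V}; 2:peent {C,R}; 3:dronusk {V,R}; 4:spouk {C,V}; 5:kerproun {R,V}; 6:pun {R,V}; 7:dux {C}.
There are 64 candidate sequences in total.
The sequences that satisfy every rule: V C V C V R C; V C V C V V C.
Count = 2.

2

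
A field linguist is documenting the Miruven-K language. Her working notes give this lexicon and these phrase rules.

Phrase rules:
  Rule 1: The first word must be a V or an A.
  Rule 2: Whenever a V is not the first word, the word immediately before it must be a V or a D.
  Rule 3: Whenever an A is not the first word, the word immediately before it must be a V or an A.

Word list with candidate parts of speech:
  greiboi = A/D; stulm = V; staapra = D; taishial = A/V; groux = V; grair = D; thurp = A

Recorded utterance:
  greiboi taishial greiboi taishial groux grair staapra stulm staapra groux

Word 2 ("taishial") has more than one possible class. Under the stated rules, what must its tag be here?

Candidates per position — 1:greiboi {A,D}; 2:taishial {A,V}; 3:greiboi {A,D}; 4:taishial {A,V}; 5:groux {V}; 6:grair {D}; 7:staapra {D}; 8:stulm {V}; 9:staapra {D}; 10:groux {V}.
Position 1: tagging it D would leave rule 1 unsatisfiable, so it must be A.
Position 2: tagging it V would leave rule 2 unsatisfiable, so it must be A.
Position 3: tagging it A would leave rule 2 unsatisfiable, so it must be D.
Position 4: tagging it A would leave rule 2 unsatisfiable, so it must be V.
That leaves exactly one tagging: A A D V V D D V D V.
Checking: rule 1 satisfied; rule 2 satisfied; rule 3 satisfied.

A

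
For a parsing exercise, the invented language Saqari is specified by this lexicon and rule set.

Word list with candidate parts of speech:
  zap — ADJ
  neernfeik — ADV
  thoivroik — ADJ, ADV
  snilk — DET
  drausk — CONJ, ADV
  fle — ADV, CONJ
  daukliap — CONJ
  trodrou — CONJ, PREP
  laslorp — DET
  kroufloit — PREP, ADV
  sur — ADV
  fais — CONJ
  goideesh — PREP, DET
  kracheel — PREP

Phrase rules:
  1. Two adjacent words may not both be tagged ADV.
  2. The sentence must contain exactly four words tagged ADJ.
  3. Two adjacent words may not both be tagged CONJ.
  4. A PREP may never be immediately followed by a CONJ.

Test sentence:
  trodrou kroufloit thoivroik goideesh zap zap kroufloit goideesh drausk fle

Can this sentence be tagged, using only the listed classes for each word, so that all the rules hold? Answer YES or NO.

NO

Candidates per position — 1:trodrou {CONJ,PREP}; 2:kroufloit {PREP,ADV}; 3:thoivroik {ADJ,ADV}; 4:goideesh {PREP,DET}; 5:zap {ADJ}; 6:zap {ADJ}; 7:kroufloit {PREP,ADV}; 8:goideesh {PREP,DET}; 9:drausk {CONJ,ADV}; 10:fle {ADV,CONJ}.
Rule 2 cannot be satisfied by any choice of tags from the lexicon.
So there is no consistent tagging.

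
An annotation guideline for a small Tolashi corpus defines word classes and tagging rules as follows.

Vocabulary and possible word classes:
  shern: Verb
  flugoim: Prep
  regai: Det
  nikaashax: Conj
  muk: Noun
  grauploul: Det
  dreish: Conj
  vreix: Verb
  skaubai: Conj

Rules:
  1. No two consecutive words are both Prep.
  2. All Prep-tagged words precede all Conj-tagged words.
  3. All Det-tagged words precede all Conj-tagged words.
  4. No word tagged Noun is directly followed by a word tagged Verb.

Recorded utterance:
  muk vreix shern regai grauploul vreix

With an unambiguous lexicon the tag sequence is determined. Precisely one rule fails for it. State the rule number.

4

Fixed tagging: Noun Verb Verb Det Det Verb.
Checking each rule: R1 holds, R2 holds, R3 holds, R4 violated.
Only rule 4 fails.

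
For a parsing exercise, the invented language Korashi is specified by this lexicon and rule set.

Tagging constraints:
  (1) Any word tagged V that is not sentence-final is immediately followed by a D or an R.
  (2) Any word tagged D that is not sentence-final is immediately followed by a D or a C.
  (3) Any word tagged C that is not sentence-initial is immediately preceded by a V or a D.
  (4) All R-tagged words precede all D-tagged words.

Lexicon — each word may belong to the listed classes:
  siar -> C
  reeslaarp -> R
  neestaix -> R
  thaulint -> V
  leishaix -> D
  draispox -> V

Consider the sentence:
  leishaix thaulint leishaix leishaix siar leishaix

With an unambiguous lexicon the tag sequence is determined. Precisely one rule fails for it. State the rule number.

Fixed tagging: D V D D C D.
Checking each rule: R1 pass, R2 fail, R3 pass, R4 pass.
Only rule 2 fails.

2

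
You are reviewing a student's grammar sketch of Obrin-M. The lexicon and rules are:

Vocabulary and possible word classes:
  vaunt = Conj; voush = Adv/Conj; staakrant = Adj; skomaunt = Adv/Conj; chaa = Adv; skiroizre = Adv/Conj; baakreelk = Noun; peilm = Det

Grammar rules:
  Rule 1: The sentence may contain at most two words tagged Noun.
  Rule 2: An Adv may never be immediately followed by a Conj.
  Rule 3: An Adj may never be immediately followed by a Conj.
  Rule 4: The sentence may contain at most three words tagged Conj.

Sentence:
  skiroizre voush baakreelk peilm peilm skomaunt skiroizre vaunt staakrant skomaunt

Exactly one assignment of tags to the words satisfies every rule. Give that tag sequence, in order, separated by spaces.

Adv Adv Noun Det Det Conj Conj Conj Adj Adv

Candidates per position — 1:skiroizre {Adv,Conj}; 2:voush {Adv,Conj}; 3:baakreelk {Noun}; 4:peilm {Det}; 5:peilm {Det}; 6:skomaunt {Adv,Conj}; 7:skiroizre {Adv,Conj}; 8:vaunt {Conj}; 9:staakrant {Adj}; 10:skomaunt {Adv,Conj}.
At position 6, choosing Adv makes rule 2 impossible to satisfy; hence Conj.
At position 7, choosing Adv makes rule 2 impossible to satisfy; hence Conj.
At position 10, choosing Conj makes rule 3 impossible to satisfy; hence Adv.
At position 1, choosing Conj makes rule 4 impossible to satisfy; hence Adv.
At position 2, choosing Conj makes rule 2 impossible to satisfy; hence Adv.
The only consistent sequence is: Adv Adv Noun Det Det Conj Conj Conj Adj Adv.
Check: rule 1 holds; rule 2 holds; rule 3 holds; rule 4 holds.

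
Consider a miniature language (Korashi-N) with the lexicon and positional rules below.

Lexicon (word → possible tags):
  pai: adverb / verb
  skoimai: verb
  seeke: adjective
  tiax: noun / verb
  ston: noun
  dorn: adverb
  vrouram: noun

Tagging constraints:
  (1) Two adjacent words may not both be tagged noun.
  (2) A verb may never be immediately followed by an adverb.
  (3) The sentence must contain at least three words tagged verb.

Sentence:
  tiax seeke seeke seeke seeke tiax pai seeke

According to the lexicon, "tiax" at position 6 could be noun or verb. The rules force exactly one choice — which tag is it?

verb

Candidates per position — 1:tiax {noun,verb}; 2:seeke {adjective}; 3:seeke {adjective}; 4:seeke {adjective}; 5:seeke {adjective}; 6:tiax {noun,verb}; 7:pai {adverb,verb}; 8:seeke {adjective}.
If word 1 were noun, no tagging could satisfy rule 3; so word 1 is verb.
If word 6 were noun, no tagging could satisfy rule 3; so word 6 is verb.
If word 7 were adverb, no tagging could satisfy rule 2; so word 7 is verb.
That leaves exactly one tagging: verb adjective adjective adjective adjective verb verb adjective.
Rule-by-rule: rule 1 satisfied; rule 2 satisfied; rule 3 satisfied.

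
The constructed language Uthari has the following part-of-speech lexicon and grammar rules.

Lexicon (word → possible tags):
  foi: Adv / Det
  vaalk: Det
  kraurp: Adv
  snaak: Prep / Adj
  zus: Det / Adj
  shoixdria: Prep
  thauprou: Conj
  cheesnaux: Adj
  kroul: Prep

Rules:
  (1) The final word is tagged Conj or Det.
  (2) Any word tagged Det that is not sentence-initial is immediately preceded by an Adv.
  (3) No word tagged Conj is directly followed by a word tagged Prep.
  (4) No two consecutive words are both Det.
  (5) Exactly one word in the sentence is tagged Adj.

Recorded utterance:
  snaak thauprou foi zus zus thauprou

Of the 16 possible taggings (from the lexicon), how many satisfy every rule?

Candidates per position — 1:snaak {Prep,Adj}; 2:thauprou {Conj}; 3:foi {Adv,Det}; 4:zus {Det,Adj}; 5:zus {Det,Adj}; 6:thauprou {Conj}.
There are 16 candidate sequences in total.
The sequences that satisfy every rule: Prep Conj Adv Det Adj Conj.
Count = 1.

1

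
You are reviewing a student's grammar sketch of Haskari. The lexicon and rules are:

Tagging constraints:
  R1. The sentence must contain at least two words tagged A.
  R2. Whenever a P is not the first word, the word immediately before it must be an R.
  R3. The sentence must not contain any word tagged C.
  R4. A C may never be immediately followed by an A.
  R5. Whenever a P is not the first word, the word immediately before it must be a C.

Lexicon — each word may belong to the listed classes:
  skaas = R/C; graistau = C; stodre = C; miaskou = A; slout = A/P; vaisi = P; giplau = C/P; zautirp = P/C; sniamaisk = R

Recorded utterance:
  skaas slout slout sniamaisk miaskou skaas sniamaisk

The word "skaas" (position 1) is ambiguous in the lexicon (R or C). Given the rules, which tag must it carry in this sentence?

Candidates per position — 1:skaas {R,C}; 2:slout {A,P}; 3:slout {A,P}; 4:sniamaisk {R}; 5:miaskou {A}; 6:skaas {R,C}; 7:sniamaisk {R}.
Word 1 cannot be C — rule 3 would then fail for every completion. It is R.
Word 2 cannot be P — rule 5 would then fail for every completion. It is A.
Word 3 cannot be P — rule 2 would then fail for every completion. It is A.
Word 6 cannot be C — rule 3 would then fail for every completion. It is R.
The only consistent sequence is: R A A R A R R.
Rule-by-rule: rule 1 holds; rule 2 holds; rule 3 holds; rule 4 holds; rule 5 holds.

R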